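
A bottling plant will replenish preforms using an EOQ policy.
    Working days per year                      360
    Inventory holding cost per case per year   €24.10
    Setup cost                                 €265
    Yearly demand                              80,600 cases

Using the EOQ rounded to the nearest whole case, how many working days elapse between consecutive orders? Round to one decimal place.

2DS/H = 2·80,600·265/24.1 = 1,772,531.12
EOQ = √1,772,531.12 ≈ 1,331.36 → Q = 1,331 cases
T = Q/D × 360 days = 1,331/80,600 × 360 = 5.945 days

5.9 days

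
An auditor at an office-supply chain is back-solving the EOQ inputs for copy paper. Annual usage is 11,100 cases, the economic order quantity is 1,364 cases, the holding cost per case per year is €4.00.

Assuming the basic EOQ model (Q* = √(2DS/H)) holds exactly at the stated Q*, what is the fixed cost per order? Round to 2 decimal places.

EOQ relation: Q² = 2DS/H, so rearrange for the unknown.
S = Q²H / (2D) = 1,364² × 4 / (2 × 11,100) = 335.2245

€335.22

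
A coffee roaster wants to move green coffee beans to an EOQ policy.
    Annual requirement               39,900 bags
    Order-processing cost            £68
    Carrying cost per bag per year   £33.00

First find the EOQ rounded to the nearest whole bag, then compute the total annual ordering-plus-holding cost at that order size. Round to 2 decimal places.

2DS/H = 2·39,900·68/33 = 164,436.36
EOQ = √164,436.36 ≈ 405.51 → Q = 406 bags
Orders/yr = 39,900/406 = 98.276; ordering cost = 98.276 × £68 = £6,682.76
Average inventory = 406/2 = 203; holding cost = 203 × £33 = £6,699.00
Total = £6,682.76 + £6,699.00 = £13,381.76

£13,381.76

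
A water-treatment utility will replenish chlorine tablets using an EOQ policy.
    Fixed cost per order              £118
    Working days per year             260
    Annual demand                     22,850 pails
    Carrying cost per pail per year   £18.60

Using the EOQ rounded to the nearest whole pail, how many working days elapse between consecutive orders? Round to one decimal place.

EOQ = √(2DS/H) = √(2 × 22,850 × 118 / 18.6)
    = √(289,924.73) ≈ 538.45 → Q = 538 pails
T = Q/D × 260 days = 538/22,850 × 260 = 6.122 days

6.1 days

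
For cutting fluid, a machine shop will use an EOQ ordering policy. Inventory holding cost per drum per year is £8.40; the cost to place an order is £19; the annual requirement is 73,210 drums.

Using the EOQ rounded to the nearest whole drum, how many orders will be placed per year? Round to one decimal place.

127.3 orders per year

Q* = √(2·D·S / H) = √(2·73,210·19 / 8.4) = √331,188.1 ≈ 575.49 → Q = 575
Orders per year = D/Q = 73,210 / 575 = 127.322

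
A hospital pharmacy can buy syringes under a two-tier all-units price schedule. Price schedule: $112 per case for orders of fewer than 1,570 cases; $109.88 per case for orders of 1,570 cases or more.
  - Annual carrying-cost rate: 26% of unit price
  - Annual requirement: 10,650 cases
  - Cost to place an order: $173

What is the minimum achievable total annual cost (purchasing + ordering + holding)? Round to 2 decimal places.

H₁ = 26%×$112 = $29.1200;  H₂ = 26%×$109.88 = $28.5688
EOQ₁ = √(2×10,650×173/29.1200) = 355.73  (< 1,570, feasible at tier 1)
EOQ₂ = √(2×10,650×173/28.5688) = 359.14  (< 1,570 → use Q = 1,570 at tier-2 price)
TC(tier 1 (EOQ₁), Q≈355.7) = $1,203,158.78
TC(tier 2, Q≈1,570.0) = $1,193,822.04
Minimum at tier 2: $1,193,822.04

$1,193,822.04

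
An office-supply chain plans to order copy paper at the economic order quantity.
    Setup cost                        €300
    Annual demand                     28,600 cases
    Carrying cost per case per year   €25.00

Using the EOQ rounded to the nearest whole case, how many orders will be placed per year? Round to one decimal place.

34.5 orders per year

2DS/H = 2·28,600·300/25 = 686,400.00
EOQ = √686,400.00 ≈ 828.49 → Q = 828
Orders per year = D/Q = 28,600 / 828 = 34.541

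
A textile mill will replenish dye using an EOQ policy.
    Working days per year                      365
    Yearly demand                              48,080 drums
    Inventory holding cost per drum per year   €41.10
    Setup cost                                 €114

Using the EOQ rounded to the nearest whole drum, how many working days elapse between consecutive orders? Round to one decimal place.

3.9 days

EOQ = √(2DS/H) = √(2 × 48,080 × 114 / 41.1)
    = √(266,721.17) ≈ 516.45 → Q = 516 drums
Cycle time = (working days × Q)/D = (365 × 516) / 48,080 = 3.917 days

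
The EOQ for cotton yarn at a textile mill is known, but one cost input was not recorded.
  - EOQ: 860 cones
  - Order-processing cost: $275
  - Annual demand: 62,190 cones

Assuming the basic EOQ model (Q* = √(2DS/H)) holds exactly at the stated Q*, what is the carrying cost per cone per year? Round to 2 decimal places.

$46.25

Since Q* = (2DS/H)^½, squaring gives Q*²·H = 2DS.
H = 2DS / Q² = 2 × 62,190 × 275 / 860² = 46.2473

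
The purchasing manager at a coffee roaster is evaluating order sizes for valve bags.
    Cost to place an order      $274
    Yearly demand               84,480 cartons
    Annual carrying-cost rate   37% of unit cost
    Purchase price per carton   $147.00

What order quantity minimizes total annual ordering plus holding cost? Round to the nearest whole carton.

923 cartons

Carrying cost H = $147 × 37% = $54.3900/carton/yr
2DS/H = 2·84,480·274/54.39 = 851,168.23
EOQ = √851,168.23 ≈ 922.59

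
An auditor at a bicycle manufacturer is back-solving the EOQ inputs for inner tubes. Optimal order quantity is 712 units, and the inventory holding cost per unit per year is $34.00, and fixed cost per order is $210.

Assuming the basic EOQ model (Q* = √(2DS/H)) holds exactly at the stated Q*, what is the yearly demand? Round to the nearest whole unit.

EOQ relation: Q² = 2DS/H, so rearrange for the unknown.
D = Q²H / (2S) = 712² × 34 / (2 × 210) = 41,038.32

41,038 units per year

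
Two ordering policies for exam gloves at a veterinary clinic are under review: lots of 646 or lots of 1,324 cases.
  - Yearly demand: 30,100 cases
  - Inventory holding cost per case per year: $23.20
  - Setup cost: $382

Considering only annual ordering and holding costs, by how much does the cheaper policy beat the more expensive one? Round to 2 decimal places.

For each Q, cost = (D/Q)·S + (Q/2)·H.
TC(646) = (30,100/646)×382 + (646/2)×23.2 = $25,292.67
TC(1,324) = (30,100/1,324)×382 + (1,324/2)×23.2 = $24,042.84
|ΔTC| = |$25,292.67 − $24,042.84| = $1,249.83

$1,249.83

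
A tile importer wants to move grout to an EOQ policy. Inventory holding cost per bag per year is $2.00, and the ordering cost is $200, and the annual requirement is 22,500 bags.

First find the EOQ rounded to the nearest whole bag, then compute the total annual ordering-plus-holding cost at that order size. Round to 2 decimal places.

2DS/H = 2·22,500·200/2 = 4,500,000.00
EOQ = √4,500,000.00 ≈ 2,121.32 → Q = 2,121 bags
Annual ordering cost = (D/Q)·S = (22,500/2,121) × 200 = $2,121.64
Annual holding cost  = (Q/2)·H = (2,121/2) × 2 = $2,121.00
Total = $2,121.64 + $2,121.00 = $4,242.64

$4,242.64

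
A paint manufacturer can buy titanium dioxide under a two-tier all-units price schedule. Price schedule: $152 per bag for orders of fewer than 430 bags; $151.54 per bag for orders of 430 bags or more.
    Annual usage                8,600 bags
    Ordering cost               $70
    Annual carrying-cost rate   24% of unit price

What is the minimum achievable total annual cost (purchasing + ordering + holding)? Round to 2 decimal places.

$1,312,463.46

H₁ = 24%×$152 = $36.4800;  H₂ = 24%×$151.54 = $36.3696
EOQ₁ = √(2×8,600×70/36.4800) = 181.67  (< 430, feasible at tier 1)
EOQ₂ = √(2×8,600×70/36.3696) = 181.95  (< 430 → use Q = 430 at tier-2 price)
TC(tier 1 (EOQ₁), Q≈181.7) = $1,313,827.36
TC(tier 2, Q≈430.0) = $1,312,463.46
Minimum at tier 2: $1,312,463.46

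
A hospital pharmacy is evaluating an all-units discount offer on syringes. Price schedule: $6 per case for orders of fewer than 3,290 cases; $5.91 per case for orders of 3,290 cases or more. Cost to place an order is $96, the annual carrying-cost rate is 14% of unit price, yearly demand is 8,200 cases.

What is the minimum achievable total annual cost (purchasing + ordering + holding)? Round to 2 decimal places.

$50,062.34

H₁ = 14%×$6 = $0.8400;  H₂ = 14%×$5.91 = $0.8274
EOQ₁ = √(2×8,200×96/0.8400) = 1,369.05  (< 3,290, feasible at tier 1)
EOQ₂ = √(2×8,200×96/0.8274) = 1,379.43  (< 3,290 → use Q = 3,290 at tier-2 price)
TC(tier 1 (EOQ₁), Q≈1,369.0) = $50,350.00
TC(tier 2, Q≈3,290.0) = $50,062.34
Minimum at tier 2: $50,062.34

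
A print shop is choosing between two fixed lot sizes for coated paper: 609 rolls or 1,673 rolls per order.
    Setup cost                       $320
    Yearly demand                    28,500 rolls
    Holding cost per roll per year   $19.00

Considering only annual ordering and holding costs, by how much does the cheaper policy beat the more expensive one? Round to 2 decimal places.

$583.92

TC(Q) = (D/Q)S + (Q/2)H
TC(609) = (28,500/609)×320 + (609/2)×19 = $20,760.87
TC(1,673) = (28,500/1,673)×320 + (1,673/2)×19 = $21,344.79
Cheaper: Q = 609.  Difference = $583.92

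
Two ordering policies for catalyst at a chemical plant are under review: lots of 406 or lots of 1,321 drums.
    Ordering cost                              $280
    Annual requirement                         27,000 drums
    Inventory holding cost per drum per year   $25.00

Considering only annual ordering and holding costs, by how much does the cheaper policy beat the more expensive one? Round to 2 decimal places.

$1,460.25

For each Q, cost = (D/Q)·S + (Q/2)·H.
TC(406) = (27,000/406)×280 + (406/2)×25 = $23,695.69
TC(1,321) = (27,000/1,321)×280 + (1,321/2)×25 = $22,235.44
Lots of 1,321 are cheaper by $1,460.25.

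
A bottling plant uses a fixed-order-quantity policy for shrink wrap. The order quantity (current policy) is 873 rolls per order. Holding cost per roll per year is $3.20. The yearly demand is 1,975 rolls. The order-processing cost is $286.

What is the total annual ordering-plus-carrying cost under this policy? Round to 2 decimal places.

Ordering: D/Q × S = 1,975/873 × $286 = $647.02
Holding:  Q/2 × H = 873/2 × $3.2 = $1,396.80
Total = $647.02 + $1,396.80 = $2,043.82

$2,043.82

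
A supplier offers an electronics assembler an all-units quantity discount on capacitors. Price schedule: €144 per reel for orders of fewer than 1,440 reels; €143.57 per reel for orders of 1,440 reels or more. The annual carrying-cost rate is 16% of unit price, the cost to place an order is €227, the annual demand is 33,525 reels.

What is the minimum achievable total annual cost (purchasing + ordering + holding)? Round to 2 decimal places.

€4,835,008.36

H₁ = 16%×€144 = €23.0400;  H₂ = 16%×€143.57 = €22.9712
EOQ₁ = √(2×33,525×227/23.0400) = 812.78  (< 1,440, feasible at tier 1)
EOQ₂ = √(2×33,525×227/22.9712) = 813.99  (< 1,440 → use Q = 1,440 at tier-2 price)
TC(tier 1 (EOQ₁), Q≈812.8) = €4,846,326.37
TC(tier 2, Q≈1,440.0) = €4,835,008.36
Minimum at tier 2: €4,835,008.36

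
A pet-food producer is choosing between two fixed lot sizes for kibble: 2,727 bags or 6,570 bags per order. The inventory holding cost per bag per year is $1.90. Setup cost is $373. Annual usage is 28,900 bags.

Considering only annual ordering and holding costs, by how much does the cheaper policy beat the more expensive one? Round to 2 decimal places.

$1,338.64

TC(Q) = (D/Q)S + (Q/2)H
TC(2,727) = (28,900/2,727)×373 + (2,727/2)×1.9 = $6,543.60
TC(6,570) = (28,900/6,570)×373 + (6,570/2)×1.9 = $7,882.25
Lots of 2,727 are cheaper by $1,338.64.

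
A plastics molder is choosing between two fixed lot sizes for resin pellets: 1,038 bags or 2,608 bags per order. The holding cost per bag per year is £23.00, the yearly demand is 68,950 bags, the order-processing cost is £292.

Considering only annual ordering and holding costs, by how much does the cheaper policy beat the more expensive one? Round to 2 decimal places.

£6,378.52

TC(Q) = (D/Q)S + (Q/2)H
TC(1,038) = (68,950/1,038)×292 + (1,038/2)×23 = £31,333.34
TC(2,608) = (68,950/2,608)×292 + (2,608/2)×23 = £37,711.86
Cheaper: Q = 1,038.  Difference = £6,378.52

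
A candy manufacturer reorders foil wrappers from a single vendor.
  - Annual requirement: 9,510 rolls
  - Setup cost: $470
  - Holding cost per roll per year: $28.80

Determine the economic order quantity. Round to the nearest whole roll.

557 rolls

EOQ = √(2DS/H) = √(2 × 9,510 × 470 / 28.8)
    = √(310,395.83) ≈ 557.13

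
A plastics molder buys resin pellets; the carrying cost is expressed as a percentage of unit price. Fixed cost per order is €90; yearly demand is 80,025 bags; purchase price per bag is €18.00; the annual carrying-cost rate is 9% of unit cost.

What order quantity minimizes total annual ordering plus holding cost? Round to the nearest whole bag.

2,982 bags

H = i·C = 0.09 × €18 = €1.6200 per bag-year
Optimal lot size Q* = (2 × 80,025 × €90 / €1.62)^½ ≈ 2,981.89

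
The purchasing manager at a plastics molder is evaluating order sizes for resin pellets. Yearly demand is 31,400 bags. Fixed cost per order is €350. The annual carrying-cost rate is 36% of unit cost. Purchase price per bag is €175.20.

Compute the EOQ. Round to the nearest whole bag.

590 bags

Holding cost per bag per year: H = 36% × €175.2 = €63.0720
2DS/H = 2·31,400·350/63.072 = 348,490.61
EOQ = √348,490.61 ≈ 590.33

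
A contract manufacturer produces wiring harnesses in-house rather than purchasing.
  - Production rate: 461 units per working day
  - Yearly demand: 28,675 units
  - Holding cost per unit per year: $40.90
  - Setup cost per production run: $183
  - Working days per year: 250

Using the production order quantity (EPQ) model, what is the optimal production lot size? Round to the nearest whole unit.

d = 28,675/250 = 114.7000 units/day;  effective holding cost H(1 − d/p) = 40.9·(1 − 114.7000/461) = 30.72380
Q* = √(2DS / H_eff) = √(2·28,675·183 / 30.72380) ≈ 584.46

584 units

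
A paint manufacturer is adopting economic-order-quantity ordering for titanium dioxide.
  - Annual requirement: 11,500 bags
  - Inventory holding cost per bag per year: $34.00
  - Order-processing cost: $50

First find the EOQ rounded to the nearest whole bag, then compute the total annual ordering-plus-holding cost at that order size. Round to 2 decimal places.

$6,253.00

Optimal lot size Q* = (2 × 11,500 × $50 / $34)^½ ≈ 183.91 → Q = 184 bags
Orders/yr = 11,500/184 = 62.500; ordering cost = 62.500 × $50 = $3,125.00
Average inventory = 184/2 = 92; holding cost = 92 × $34 = $3,128.00
Total = $3,125.00 + $3,128.00 = $6,253.00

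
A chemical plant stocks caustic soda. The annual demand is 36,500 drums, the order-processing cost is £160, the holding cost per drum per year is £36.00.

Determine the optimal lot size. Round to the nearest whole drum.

570 drums

Q* = √(2·D·S / H) = √(2·36,500·160 / 36) = √324,444.4 ≈ 569.60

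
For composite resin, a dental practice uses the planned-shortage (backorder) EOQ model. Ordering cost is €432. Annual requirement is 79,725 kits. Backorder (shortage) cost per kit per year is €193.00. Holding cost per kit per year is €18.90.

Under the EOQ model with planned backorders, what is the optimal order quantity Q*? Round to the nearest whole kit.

Basic EOQ = √(2·79,725·432/18.9) = 1,909.076
Backorder adjustment √((H+b)/b) = √((18.9+193)/193) = 1.0478
Q* = 1,909.076 × 1.0478 ≈ 2,000.37

2,000 kits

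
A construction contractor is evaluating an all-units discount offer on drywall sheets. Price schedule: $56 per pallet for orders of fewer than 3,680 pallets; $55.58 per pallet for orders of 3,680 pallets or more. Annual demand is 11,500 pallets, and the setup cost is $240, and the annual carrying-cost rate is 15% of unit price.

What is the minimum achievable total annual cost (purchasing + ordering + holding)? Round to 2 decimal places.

H₁ = 15%×$56 = $8.4000;  H₂ = 15%×$55.58 = $8.3370
EOQ₁ = √(2×11,500×240/8.4000) = 810.64  (< 3,680, feasible at tier 1)
EOQ₂ = √(2×11,500×240/8.3370) = 813.70  (< 3,680 → use Q = 3,680 at tier-2 price)
TC(tier 1 (EOQ₁), Q≈810.6) = $650,809.41
TC(tier 2, Q≈3,680.0) = $655,260.08
Minimum at tier 1 (EOQ₁): $650,809.41

$650,809.41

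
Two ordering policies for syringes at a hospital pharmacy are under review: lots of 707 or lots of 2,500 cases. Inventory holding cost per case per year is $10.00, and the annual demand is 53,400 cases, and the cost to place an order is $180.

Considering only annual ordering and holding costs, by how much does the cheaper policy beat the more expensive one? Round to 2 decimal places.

$785.67

Annual cost at Q: ordering D·S/Q plus holding Q·H/2.
TC(707) = (53,400/707)×180 + (707/2)×10 = $17,130.47
TC(2,500) = (53,400/2,500)×180 + (2,500/2)×10 = $16,344.80
Cheaper: Q = 2,500.  Difference = $785.67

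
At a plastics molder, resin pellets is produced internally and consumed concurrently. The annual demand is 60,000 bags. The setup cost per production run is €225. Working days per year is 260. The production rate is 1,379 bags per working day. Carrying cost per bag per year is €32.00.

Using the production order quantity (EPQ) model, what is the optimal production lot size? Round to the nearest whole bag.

Daily demand d = 60,000/260 = 230.769; p = 1379; 1 − d/p = 0.83265
EPQ = √(2DS / (H(1 − d/p)))
    = √(2 × 60,000 × 225 / (32 × 0.83265)) ≈ 1,006.64

1,007 bags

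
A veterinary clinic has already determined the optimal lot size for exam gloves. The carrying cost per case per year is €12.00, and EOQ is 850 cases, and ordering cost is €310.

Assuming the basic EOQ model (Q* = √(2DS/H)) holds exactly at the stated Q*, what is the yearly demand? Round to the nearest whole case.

13,984 cases per year

EOQ relation: Q² = 2DS/H, so rearrange for the unknown.
D = Q²H / (2S) = 850² × 12 / (2 × 310) = 13,983.87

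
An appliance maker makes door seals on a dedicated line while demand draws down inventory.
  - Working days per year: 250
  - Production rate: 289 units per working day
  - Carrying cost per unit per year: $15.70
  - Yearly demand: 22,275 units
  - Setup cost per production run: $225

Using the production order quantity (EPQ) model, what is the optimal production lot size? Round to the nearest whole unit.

961 units

d = 22,275/250 = 89.1000 units/day;  effective holding cost H(1 − d/p) = 15.7·(1 − 89.1000/289) = 10.85962
Q* = √(2DS / H_eff) = √(2·22,275·225 / 10.85962) ≈ 960.74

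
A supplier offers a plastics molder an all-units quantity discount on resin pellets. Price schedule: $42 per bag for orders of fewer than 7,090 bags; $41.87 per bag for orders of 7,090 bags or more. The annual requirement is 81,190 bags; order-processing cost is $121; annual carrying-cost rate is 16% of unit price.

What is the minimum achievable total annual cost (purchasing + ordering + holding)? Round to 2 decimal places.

H₁ = 16%×$42 = $6.7200;  H₂ = 16%×$41.87 = $6.6992
EOQ₁ = √(2×81,190×121/6.7200) = 1,709.91  (< 7,090, feasible at tier 1)
EOQ₂ = √(2×81,190×121/6.6992) = 1,712.57  (< 7,090 → use Q = 7,090 at tier-2 price)
TC(tier 1 (EOQ₁), Q≈1,709.9) = $3,421,470.62
TC(tier 2, Q≈7,090.0) = $3,424,559.58
Minimum at tier 1 (EOQ₁): $3,421,470.62

$3,421,470.62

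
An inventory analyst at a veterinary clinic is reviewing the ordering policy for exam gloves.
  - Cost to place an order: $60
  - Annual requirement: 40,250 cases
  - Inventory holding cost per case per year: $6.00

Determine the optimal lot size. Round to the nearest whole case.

897 cases

EOQ = √(2DS/H) = √(2 × 40,250 × 60 / 6)
    = √(805,000.00) ≈ 897.22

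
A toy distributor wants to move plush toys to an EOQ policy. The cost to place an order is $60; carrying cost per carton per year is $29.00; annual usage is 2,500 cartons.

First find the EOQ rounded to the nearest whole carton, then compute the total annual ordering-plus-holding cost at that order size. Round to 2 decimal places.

$2,949.59

Optimal lot size Q* = (2 × 2,500 × $60 / $29)^½ ≈ 101.71 → Q = 102 cartons
Ordering: D/Q × S = 2,500/102 × $60 = $1,470.59
Holding:  Q/2 × H = 102/2 × $29 = $1,479.00
Total = $1,470.59 + $1,479.00 = $2,949.59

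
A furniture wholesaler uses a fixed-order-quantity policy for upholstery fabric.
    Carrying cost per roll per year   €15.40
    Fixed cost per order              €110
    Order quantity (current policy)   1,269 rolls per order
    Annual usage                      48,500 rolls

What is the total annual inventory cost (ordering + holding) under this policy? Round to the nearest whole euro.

€13,975

Annual ordering cost = (D/Q)·S = (48,500/1,269) × 110 = €4,204.10
Annual holding cost  = (Q/2)·H = (1,269/2) × 15.4 = €9,771.30
Total = €4,204.10 + €9,771.30 = €13,975.40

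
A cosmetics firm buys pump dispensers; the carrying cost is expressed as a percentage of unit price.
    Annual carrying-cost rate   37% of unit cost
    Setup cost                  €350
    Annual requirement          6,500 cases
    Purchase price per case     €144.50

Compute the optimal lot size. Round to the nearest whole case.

292 cases

Holding cost per case per year: H = 37% × €144.5 = €53.4650
Optimal lot size Q* = (2 × 6,500 × €350 / €53.465)^½ ≈ 291.72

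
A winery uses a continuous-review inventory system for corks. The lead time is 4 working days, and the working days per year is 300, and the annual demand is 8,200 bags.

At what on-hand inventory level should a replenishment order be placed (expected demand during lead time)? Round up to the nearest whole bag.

110 bags

Daily demand d = 8,200 / 300 = 27.333 bags/day
Demand during lead time = 27.333 × 4 = 109.33
Reorder point = 109.33 → round up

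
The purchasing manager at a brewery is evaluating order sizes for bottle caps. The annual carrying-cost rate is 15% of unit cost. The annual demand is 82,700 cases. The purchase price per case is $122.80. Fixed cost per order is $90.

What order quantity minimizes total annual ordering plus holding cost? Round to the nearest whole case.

899 cases

H = i·C = 0.15 × $122.8 = $18.4200 per case-year
Optimal lot size Q* = (2 × 82,700 × $90 / $18.42)^½ ≈ 898.97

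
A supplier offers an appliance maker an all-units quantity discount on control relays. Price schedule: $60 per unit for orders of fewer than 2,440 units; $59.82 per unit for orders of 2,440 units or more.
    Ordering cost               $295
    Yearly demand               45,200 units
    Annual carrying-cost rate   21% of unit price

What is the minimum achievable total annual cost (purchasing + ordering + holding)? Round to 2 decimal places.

H₁ = 21%×$60 = $12.6000;  H₂ = 21%×$59.82 = $12.5622
EOQ₁ = √(2×45,200×295/12.6000) = 1,454.82  (< 2,440, feasible at tier 1)
EOQ₂ = √(2×45,200×295/12.5622) = 1,457.01  (< 2,440 → use Q = 2,440 at tier-2 price)
TC(tier 1 (EOQ₁), Q≈1,454.8) = $2,730,330.76
TC(tier 2, Q≈2,440.0) = $2,724,654.64
Minimum at tier 2: $2,724,654.64

$2,724,654.64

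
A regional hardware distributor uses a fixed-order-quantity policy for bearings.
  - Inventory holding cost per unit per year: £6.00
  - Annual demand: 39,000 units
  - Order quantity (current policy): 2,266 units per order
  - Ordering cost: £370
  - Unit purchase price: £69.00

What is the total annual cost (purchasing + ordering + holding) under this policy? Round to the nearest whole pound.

Annual ordering cost = (D/Q)·S = (39,000/2,266) × 370 = £6,368.05
Annual holding cost  = (Q/2)·H = (2,266/2) × 6 = £6,798.00
Purchase cost = D·C = 39,000 × 69 = £2,691,000.00
Total = £6,368.05 + £6,798.00 + £2,691,000.00 = £2,704,166.05

£2,704,166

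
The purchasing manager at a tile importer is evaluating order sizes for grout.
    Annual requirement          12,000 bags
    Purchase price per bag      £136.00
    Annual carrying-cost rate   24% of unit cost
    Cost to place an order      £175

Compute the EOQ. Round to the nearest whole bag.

Carrying cost H = £136 × 24% = £32.6400/bag/yr
2DS/H = 2·12,000·175/32.64 = 128,676.47
EOQ = √128,676.47 ≈ 358.72

359 bags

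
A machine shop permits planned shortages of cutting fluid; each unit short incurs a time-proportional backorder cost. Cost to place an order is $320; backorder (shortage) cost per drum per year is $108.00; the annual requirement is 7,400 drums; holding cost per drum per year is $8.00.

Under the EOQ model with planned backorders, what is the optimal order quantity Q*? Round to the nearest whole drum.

797 drums

Basic EOQ = √(2·7,400·320/8) = 769.415
Backorder adjustment √((H+b)/b) = √((8+108)/108) = 1.0364
Q* = 769.415 × 1.0364 ≈ 797.40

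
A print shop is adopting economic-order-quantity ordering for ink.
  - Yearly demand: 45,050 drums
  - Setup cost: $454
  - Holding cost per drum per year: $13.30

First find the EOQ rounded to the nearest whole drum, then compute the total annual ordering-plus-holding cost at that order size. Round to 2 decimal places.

$23,324.70

2DS/H = 2·45,050·454/13.3 = 3,075,593.98
EOQ = √3,075,593.98 ≈ 1,753.74 → Q = 1,754 drums
Ordering: D/Q × S = 45,050/1,754 × $454 = $11,660.60
Holding:  Q/2 × H = 1,754/2 × $13.3 = $11,664.10
Total = $11,660.60 + $11,664.10 = $23,324.70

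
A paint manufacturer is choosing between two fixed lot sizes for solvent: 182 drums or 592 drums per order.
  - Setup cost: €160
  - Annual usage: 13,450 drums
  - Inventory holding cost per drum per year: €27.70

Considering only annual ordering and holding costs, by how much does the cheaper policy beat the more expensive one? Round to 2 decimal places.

TC(Q) = (D/Q)S + (Q/2)H
TC(182) = (13,450/182)×160 + (182/2)×27.7 = €14,344.88
TC(592) = (13,450/592)×160 + (592/2)×27.7 = €11,834.34
Lots of 592 are cheaper by €2,510.54.

€2,510.54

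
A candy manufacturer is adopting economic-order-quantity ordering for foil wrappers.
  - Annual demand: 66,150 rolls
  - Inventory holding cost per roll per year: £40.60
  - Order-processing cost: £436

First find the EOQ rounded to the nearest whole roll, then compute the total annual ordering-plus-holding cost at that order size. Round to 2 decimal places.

EOQ = √(2DS/H) = √(2 × 66,150 × 436 / 40.6)
    = √(1,420,758.62) ≈ 1,191.96 → Q = 1,192 rolls
Annual ordering cost = (D/Q)·S = (66,150/1,192) × 436 = £24,195.81
Annual holding cost  = (Q/2)·H = (1,192/2) × 40.6 = £24,197.60
Total = £24,195.81 + £24,197.60 = £48,393.41

£48,393.41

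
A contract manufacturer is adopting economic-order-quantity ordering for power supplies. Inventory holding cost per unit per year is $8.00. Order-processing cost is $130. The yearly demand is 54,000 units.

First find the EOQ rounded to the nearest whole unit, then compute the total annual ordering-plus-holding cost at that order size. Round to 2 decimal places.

$10,598.11

EOQ = √(2DS/H) = √(2 × 54,000 × 130 / 8)
    = √(1,755,000.00) ≈ 1,324.76 → Q = 1,325 units
Annual ordering cost = (D/Q)·S = (54,000/1,325) × 130 = $5,298.11
Annual holding cost  = (Q/2)·H = (1,325/2) × 8 = $5,300.00
Total = $5,298.11 + $5,300.00 = $10,598.11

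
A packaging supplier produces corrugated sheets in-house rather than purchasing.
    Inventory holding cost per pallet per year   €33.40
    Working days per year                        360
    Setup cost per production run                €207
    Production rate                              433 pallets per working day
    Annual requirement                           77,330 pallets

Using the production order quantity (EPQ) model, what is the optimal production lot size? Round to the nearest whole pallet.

Daily demand d = 77,330/360 = 214.806; p = 433; 1 − d/p = 0.50391
EPQ = √(2DS / (H(1 − d/p)))
    = √(2 × 77,330 × 207 / (33.4 × 0.50391)) ≈ 1,379.19

1,379 pallets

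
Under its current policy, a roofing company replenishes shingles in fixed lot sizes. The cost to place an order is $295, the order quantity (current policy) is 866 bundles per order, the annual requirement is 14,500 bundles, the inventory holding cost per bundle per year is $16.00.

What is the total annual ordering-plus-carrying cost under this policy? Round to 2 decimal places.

$11,867.38

Ordering: D/Q × S = 14,500/866 × $295 = $4,939.38
Holding:  Q/2 × H = 866/2 × $16 = $6,928.00
Total = $4,939.38 + $6,928.00 = $11,867.38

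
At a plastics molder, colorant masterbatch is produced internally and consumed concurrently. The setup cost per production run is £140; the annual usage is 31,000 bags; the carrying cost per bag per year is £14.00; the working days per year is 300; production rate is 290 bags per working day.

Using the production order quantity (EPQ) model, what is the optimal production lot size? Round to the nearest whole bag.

Daily demand d = 31,000/300 = 103.333; p = 290; 1 − d/p = 0.64368
EPQ = √(2DS / (H(1 − d/p)))
    = √(2 × 31,000 × 140 / (14 × 0.64368)) ≈ 981.43

981 bags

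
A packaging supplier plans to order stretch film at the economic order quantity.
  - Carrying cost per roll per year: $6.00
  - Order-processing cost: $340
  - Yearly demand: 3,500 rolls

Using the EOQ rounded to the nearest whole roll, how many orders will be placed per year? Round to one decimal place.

5.6 orders per year

Optimal lot size Q* = (2 × 3,500 × $340 / $6)^½ ≈ 629.81 → Q = 630
Orders per year = D/Q = 3,500 / 630 = 5.556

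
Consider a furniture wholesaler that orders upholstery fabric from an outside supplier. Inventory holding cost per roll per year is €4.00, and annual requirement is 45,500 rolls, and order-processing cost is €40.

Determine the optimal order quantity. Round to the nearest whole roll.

EOQ = √(2DS/H) = √(2 × 45,500 × 40 / 4)
    = √(910,000.00) ≈ 953.94

954 rolls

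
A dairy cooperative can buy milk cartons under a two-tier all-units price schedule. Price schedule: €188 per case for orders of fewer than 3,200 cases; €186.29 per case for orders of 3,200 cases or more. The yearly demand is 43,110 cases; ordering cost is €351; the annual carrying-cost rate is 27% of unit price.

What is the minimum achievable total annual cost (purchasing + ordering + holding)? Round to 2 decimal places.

H₁ = 27%×€188 = €50.7600;  H₂ = 27%×€186.29 = €50.2983
EOQ₁ = √(2×43,110×351/50.7600) = 772.14  (< 3,200, feasible at tier 1)
EOQ₂ = √(2×43,110×351/50.2983) = 775.68  (< 3,200 → use Q = 3,200 at tier-2 price)
TC(tier 1 (EOQ₁), Q≈772.1) = €8,143,873.89
TC(tier 2, Q≈3,200.0) = €8,116,167.81
Minimum at tier 2: €8,116,167.81

€8,116,167.81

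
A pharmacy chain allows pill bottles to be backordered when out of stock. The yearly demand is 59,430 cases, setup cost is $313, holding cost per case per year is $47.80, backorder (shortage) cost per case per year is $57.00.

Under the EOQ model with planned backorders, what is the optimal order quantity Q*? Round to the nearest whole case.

1,196 cases

Q* = √(2DS/H) · √((H + b)/b)
   = √(2 × 59,430 × 313 / 47.8) · √((47.8 + 57) / 57)
   = 882.218 × 1.3559 ≈ 1,196.24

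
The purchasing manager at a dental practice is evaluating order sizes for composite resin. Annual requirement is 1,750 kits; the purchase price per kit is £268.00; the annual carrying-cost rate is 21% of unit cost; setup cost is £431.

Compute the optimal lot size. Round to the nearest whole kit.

164 kits

Carrying cost H = £268 × 21% = £56.2800/kit/yr
Q* = √(2·D·S / H) = √(2·1,750·431 / 56.28) = √26,803.5 ≈ 163.72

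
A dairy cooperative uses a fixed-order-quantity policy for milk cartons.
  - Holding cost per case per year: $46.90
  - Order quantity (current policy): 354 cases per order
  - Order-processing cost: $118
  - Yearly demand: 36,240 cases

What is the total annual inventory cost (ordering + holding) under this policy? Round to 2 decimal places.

$20,381.30

Orders/yr = 36,240/354 = 102.373; ordering cost = 102.373 × $118 = $12,080.00
Average inventory = 354/2 = 177; holding cost = 177 × $46.9 = $8,301.30
Total = $12,080.00 + $8,301.30 = $20,381.30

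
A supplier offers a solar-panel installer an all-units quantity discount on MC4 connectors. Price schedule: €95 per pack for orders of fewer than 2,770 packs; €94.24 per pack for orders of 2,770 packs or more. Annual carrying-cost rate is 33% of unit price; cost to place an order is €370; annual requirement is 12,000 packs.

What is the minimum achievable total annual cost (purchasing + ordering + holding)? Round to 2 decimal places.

H₁ = 33%×€95 = €31.3500;  H₂ = 33%×€94.24 = €31.0992
EOQ₁ = √(2×12,000×370/31.3500) = 532.22  (< 2,770, feasible at tier 1)
EOQ₂ = √(2×12,000×370/31.0992) = 534.36  (< 2,770 → use Q = 2,770 at tier-2 price)
TC(tier 1 (EOQ₁), Q≈532.2) = €1,156,684.96
TC(tier 2, Q≈2,770.0) = €1,175,555.28
Minimum at tier 1 (EOQ₁): €1,156,684.96

€1,156,684.96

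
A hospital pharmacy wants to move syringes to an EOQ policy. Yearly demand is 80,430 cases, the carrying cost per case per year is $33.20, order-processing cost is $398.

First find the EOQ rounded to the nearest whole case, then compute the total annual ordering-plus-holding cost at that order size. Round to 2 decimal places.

$46,103.58

Optimal lot size Q* = (2 × 80,430 × $398 / $33.2)^½ ≈ 1,388.66 → Q = 1,389 cases
Annual ordering cost = (D/Q)·S = (80,430/1,389) × 398 = $23,046.18
Annual holding cost  = (Q/2)·H = (1,389/2) × 33.2 = $23,057.40
Total = $23,046.18 + $23,057.40 = $46,103.58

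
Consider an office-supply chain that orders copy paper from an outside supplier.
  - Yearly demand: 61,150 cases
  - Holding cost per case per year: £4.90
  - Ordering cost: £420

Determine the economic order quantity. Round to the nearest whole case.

2DS/H = 2·61,150·420/4.9 = 10,482,857.14
EOQ = √10,482,857.14 ≈ 3,237.72

3,238 cases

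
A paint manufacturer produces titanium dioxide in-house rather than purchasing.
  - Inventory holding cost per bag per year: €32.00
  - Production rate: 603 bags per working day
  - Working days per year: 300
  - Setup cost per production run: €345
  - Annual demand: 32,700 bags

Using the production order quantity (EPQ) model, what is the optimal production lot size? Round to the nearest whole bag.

928 bags

Daily demand d = 32,700/300 = 109.000; p = 603; 1 − d/p = 0.81924
EPQ = √(2DS / (H(1 − d/p)))
    = √(2 × 32,700 × 345 / (32 × 0.81924)) ≈ 927.72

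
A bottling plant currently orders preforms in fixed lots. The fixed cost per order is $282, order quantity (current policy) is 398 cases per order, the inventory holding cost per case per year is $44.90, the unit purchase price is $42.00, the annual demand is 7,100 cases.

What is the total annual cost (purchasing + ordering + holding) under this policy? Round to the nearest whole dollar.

Annual ordering cost = (D/Q)·S = (7,100/398) × 282 = $5,030.65
Annual holding cost  = (Q/2)·H = (398/2) × 44.9 = $8,935.10
Purchase cost = D·C = 7,100 × 42 = $298,200.00
Total = $5,030.65 + $8,935.10 + $298,200.00 = $312,165.75

$312,166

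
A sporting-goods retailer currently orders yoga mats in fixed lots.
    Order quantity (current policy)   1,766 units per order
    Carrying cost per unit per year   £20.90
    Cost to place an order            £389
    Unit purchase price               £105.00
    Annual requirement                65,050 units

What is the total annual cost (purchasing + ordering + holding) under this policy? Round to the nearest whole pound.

Annual ordering cost = (D/Q)·S = (65,050/1,766) × 389 = £14,328.68
Annual holding cost  = (Q/2)·H = (1,766/2) × 20.9 = £18,454.70
Purchase cost = D·C = 65,050 × 105 = £6,830,250.00
Total = £14,328.68 + £18,454.70 + £6,830,250.00 = £6,863,033.38

£6,863,033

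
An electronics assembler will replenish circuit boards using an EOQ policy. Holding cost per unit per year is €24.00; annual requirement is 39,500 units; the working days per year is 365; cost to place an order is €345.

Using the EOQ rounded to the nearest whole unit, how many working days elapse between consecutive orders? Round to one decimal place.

9.9 days

EOQ = √(2DS/H) = √(2 × 39,500 × 345 / 24)
    = √(1,135,625.00) ≈ 1,065.66 → Q = 1,066 units
Days between orders = 365 / (D/Q) = 365 / 37.054 ≈ 9.850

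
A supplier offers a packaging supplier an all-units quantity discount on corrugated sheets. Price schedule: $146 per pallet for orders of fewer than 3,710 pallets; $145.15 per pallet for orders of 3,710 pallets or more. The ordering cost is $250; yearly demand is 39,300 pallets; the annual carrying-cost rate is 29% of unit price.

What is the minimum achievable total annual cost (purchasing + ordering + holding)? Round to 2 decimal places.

H₁ = 29%×$146 = $42.3400;  H₂ = 29%×$145.15 = $42.0935
EOQ₁ = √(2×39,300×250/42.3400) = 681.25  (< 3,710, feasible at tier 1)
EOQ₂ = √(2×39,300×250/42.0935) = 683.24  (< 3,710 → use Q = 3,710 at tier-2 price)
TC(tier 1 (EOQ₁), Q≈681.2) = $5,766,644.08
TC(tier 2, Q≈3,710.0) = $5,785,126.69
Minimum at tier 1 (EOQ₁): $5,766,644.08

$5,766,644.08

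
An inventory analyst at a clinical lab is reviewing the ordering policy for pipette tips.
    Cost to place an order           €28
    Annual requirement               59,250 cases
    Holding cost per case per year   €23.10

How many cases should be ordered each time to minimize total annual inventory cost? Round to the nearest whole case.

379 cases

EOQ = √(2DS/H) = √(2 × 59,250 × 28 / 23.1)
    = √(143,636.36) ≈ 378.99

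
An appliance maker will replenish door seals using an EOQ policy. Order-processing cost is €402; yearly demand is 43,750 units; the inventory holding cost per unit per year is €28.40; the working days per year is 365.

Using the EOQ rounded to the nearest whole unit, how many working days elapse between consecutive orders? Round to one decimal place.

9.3 days

Optimal lot size Q* = (2 × 43,750 × €402 / €28.4)^½ ≈ 1,112.90 → Q = 1,113 units
T = Q/D × 365 days = 1,113/43,750 × 365 = 9.286 days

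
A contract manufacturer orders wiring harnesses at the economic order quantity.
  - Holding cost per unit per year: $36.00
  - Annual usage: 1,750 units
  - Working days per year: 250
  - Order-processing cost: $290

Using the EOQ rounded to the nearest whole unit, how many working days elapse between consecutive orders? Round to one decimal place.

EOQ = √(2DS/H) = √(2 × 1,750 × 290 / 36)
    = √(28,194.44) ≈ 167.91 → Q = 168 units
Cycle time = (working days × Q)/D = (250 × 168) / 1,750 = 24.000 days

24.0 days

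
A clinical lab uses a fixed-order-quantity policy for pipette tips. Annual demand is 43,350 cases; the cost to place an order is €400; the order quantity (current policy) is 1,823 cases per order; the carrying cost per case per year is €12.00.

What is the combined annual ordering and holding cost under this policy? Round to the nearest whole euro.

€20,450

Annual ordering cost = (D/Q)·S = (43,350/1,823) × 400 = €9,511.79
Annual holding cost  = (Q/2)·H = (1,823/2) × 12 = €10,938.00
Total = €9,511.79 + €10,938.00 = €20,449.79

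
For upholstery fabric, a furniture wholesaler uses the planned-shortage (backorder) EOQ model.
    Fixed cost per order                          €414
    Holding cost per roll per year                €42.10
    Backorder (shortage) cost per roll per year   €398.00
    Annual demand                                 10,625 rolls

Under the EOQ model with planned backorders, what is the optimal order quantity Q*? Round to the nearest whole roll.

481 rolls

Basic EOQ = √(2·10,625·414/42.1) = 457.129
Backorder adjustment √((H+b)/b) = √((42.1+398)/398) = 1.0516
Q* = 457.129 × 1.0516 ≈ 480.70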